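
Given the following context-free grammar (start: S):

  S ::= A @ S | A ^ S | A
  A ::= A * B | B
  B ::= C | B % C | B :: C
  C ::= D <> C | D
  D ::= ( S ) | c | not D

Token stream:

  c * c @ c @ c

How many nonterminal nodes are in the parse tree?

[S [A [A [B [C [D c]]]] * [B [C [D c]]]] @ [S [A [B [C [D c]]]] @ [S [A [B [C [D c]]]]]]]

19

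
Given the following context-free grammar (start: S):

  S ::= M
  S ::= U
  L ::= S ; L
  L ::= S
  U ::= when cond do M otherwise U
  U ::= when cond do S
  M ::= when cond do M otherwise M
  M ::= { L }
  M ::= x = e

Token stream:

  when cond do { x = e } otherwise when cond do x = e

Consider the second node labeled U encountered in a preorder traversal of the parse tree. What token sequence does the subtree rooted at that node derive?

[S [U when cond do [M { [L [S [M x = e]]] }] otherwise [U when cond do [S [M x = e]]]]]

when cond do x = e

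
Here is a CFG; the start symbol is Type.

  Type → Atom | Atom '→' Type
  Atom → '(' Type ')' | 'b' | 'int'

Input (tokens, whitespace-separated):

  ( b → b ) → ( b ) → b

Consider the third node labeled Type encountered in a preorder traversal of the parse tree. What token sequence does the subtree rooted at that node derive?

b

[Type [Atom ( [Type [Atom b] → [Type [Atom b]]] )] → [Type [Atom ( [Type [Atom b]] )] → [Type [Atom b]]]]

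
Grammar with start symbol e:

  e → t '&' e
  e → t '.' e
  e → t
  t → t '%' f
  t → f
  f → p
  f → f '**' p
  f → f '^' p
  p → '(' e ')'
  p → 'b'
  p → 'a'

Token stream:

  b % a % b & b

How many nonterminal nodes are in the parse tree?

14

[e [t [t [t [f [p b]]] % [f [p a]]] % [f [p b]]] & [e [t [f [p b]]]]]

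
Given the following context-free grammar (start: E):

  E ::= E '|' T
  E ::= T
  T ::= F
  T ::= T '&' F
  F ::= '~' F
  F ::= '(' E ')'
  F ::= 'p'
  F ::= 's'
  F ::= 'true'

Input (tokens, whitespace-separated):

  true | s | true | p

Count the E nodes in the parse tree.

[E [E [E [E [T [F true]]] | [T [F s]]] | [T [F true]]] | [T [F p]]]

4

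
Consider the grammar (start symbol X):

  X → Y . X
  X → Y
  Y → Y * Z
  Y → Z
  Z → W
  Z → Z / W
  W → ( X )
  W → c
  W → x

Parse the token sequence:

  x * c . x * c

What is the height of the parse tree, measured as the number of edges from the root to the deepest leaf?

[X [Y [Y [Z [W x]]] * [Z [W c]]] . [X [Y [Y [Z [W x]]] * [Z [W c]]]]]

6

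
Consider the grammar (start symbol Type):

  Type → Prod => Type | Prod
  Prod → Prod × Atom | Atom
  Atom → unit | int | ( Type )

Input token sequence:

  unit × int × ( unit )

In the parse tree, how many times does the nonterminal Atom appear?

[Type [Prod [Prod [Prod [Atom unit]] × [Atom int]] × [Atom ( [Type [Prod [Atom unit]]] )]]]

4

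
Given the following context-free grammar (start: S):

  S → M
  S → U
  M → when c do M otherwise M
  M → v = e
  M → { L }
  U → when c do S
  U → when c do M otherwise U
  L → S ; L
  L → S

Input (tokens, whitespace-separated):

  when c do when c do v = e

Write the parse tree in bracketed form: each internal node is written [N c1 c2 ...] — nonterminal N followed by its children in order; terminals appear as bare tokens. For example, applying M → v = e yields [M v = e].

S
U
when c do S
when c do U
when c do when c do S
when c do when c do M
when c do when c do v = e

[S [U when c do [S [U when c do [S [M v = e]]]]]]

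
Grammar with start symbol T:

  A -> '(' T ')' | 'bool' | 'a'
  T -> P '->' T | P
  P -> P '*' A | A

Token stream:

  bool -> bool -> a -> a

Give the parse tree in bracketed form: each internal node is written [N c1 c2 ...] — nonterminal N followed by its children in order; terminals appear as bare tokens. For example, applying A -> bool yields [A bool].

[T [P [A bool]] -> [T [P [A bool]] -> [T [P [A a]] -> [T [P [A a]]]]]]

T
P -> T
A -> T
bool -> T
bool -> P -> T
bool -> A -> T
bool -> bool -> T
bool -> bool -> P -> T
bool -> bool -> A -> T
bool -> bool -> a -> T
bool -> bool -> a -> P
bool -> bool -> a -> A
bool -> bool -> a -> a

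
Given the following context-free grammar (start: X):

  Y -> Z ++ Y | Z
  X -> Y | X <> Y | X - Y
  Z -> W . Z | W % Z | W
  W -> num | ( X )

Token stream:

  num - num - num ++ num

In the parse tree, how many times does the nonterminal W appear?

4

[X [X [X [Y [Z [W num]]]] - [Y [Z [W num]]]] - [Y [Z [W num]] ++ [Y [Z [W num]]]]]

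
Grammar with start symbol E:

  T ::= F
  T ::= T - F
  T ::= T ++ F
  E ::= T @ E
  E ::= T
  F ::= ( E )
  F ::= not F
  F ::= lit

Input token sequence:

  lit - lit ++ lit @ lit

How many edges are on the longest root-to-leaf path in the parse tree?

5

[E [T [T [T [F lit]] - [F lit]] ++ [F lit]] @ [E [T [F lit]]]]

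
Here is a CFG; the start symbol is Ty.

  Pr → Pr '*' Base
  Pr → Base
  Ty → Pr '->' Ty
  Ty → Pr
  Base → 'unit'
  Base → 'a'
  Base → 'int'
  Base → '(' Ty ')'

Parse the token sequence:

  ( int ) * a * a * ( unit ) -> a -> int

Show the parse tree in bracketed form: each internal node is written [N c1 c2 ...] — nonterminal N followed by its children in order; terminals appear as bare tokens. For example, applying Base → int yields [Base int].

Ty
Pr -> Ty
Pr * Base -> Ty
Pr * Base * Base -> Ty
Pr * Base * Base * Base -> Ty
Base * Base * Base * Base -> Ty
( Ty ) * Base * Base * Base -> Ty
( Pr ) * Base * Base * Base -> Ty
( Base ) * Base * Base * Base -> Ty
( int ) * Base * Base * Base -> Ty
( int ) * a * Base * Base -> Ty
( int ) * a * a * Base -> Ty
( int ) * a * a * ( Ty ) -> Ty
( int ) * a * a * ( Pr ) -> Ty
( int ) * a * a * ( Base ) -> Ty
( int ) * a * a * ( unit ) -> Ty
( int ) * a * a * ( unit ) -> Pr -> Ty
( int ) * a * a * ( unit ) -> Base -> Ty
( int ) * a * a * ( unit ) -> a -> Ty
( int ) * a * a * ( unit ) -> a -> Pr
( int ) * a * a * ( unit ) -> a -> Base
( int ) * a * a * ( unit ) -> a -> int

[Ty [Pr [Pr [Pr [Pr [Base ( [Ty [Pr [Base int]]] )]] * [Base a]] * [Base a]] * [Base ( [Ty [Pr [Base unit]]] )]] -> [Ty [Pr [Base a]] -> [Ty [Pr [Base int]]]]]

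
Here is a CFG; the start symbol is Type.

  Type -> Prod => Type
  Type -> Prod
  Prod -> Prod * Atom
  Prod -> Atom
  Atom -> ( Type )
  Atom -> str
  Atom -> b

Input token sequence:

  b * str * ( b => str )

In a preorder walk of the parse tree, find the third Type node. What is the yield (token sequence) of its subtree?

[Type [Prod [Prod [Prod [Atom b]] * [Atom str]] * [Atom ( [Type [Prod [Atom b]] => [Type [Prod [Atom str]]]] )]]]

str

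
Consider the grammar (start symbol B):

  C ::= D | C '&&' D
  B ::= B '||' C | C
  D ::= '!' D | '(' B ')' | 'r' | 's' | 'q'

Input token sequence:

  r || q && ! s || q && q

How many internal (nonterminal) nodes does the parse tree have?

14

[B [B [B [C [D r]]] || [C [C [D q]] && [D ! [D s]]]] || [C [C [D q]] && [D q]]]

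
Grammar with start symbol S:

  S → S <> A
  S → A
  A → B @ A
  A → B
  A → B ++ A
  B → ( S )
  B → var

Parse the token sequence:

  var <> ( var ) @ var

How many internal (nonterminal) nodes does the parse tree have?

[S [S [A [B var]]] <> [A [B ( [S [A [B var]]] )] @ [A [B var]]]]

11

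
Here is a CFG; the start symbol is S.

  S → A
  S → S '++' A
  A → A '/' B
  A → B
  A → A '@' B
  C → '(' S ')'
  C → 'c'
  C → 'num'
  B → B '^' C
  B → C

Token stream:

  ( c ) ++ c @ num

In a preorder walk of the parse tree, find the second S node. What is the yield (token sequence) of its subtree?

[S [S [A [B [C ( [S [A [B [C c]]]] )]]]] ++ [A [A [B [C c]]] @ [B [C num]]]]

( c )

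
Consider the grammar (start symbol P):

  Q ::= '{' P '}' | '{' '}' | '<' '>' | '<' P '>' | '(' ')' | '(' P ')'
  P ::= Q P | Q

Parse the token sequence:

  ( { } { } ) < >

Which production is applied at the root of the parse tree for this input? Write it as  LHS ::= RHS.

[P [Q ( [P [Q { }] [P [Q { }]]] )] [P [Q < >]]]

P ::= Q P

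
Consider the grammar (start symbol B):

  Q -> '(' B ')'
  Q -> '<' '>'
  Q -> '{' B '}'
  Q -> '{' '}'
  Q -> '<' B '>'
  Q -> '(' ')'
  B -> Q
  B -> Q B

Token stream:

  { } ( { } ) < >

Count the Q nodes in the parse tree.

[B [Q { }] [B [Q ( [B [Q { }]] )] [B [Q < >]]]]

4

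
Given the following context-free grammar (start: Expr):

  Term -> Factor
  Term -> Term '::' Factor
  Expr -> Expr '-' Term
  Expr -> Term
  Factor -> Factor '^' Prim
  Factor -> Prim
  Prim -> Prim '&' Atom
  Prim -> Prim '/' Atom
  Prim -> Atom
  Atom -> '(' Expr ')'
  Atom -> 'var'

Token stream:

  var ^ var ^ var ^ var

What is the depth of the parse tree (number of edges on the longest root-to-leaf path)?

8

[Expr [Term [Factor [Factor [Factor [Factor [Prim [Atom var]]] ^ [Prim [Atom var]]] ^ [Prim [Atom var]]] ^ [Prim [Atom var]]]]]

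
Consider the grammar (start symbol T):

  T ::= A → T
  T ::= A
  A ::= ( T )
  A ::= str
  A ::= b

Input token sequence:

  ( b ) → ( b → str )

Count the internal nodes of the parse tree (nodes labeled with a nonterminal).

10

[T [A ( [T [A b]] )] → [T [A ( [T [A b] → [T [A str]]] )]]]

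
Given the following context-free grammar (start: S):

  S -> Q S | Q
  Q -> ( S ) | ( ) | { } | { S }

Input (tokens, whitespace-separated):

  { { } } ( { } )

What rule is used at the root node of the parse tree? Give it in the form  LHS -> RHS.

S -> Q S

[S [Q { [S [Q { }]] }] [S [Q ( [S [Q { }]] )]]]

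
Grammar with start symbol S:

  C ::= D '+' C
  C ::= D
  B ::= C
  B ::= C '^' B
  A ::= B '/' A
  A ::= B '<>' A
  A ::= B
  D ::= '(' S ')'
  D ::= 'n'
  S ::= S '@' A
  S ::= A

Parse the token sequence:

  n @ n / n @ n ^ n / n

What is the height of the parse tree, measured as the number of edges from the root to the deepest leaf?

7

[S [S [S [A [B [C [D n]]]]] @ [A [B [C [D n]]] / [A [B [C [D n]]]]]] @ [A [B [C [D n]] ^ [B [C [D n]]]] / [A [B [C [D n]]]]]]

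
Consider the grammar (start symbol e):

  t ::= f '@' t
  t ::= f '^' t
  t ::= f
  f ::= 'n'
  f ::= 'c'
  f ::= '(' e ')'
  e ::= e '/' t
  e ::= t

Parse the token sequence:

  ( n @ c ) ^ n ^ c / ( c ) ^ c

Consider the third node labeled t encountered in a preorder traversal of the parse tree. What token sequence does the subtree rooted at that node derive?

[e [e [t [f ( [e [t [f n] @ [t [f c]]]] )] ^ [t [f n] ^ [t [f c]]]]] / [t [f ( [e [t [f c]]] )] ^ [t [f c]]]]

c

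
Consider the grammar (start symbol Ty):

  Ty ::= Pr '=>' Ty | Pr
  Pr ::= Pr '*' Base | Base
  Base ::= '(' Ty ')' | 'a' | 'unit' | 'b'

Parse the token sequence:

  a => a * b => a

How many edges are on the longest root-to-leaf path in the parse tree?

[Ty [Pr [Base a]] => [Ty [Pr [Pr [Base a]] * [Base b]] => [Ty [Pr [Base a]]]]]

5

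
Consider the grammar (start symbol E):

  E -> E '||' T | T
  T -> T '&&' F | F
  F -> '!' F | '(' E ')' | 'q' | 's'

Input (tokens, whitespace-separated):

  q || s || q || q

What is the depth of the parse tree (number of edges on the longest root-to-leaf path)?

6

[E [E [E [E [T [F q]]] || [T [F s]]] || [T [F q]]] || [T [F q]]]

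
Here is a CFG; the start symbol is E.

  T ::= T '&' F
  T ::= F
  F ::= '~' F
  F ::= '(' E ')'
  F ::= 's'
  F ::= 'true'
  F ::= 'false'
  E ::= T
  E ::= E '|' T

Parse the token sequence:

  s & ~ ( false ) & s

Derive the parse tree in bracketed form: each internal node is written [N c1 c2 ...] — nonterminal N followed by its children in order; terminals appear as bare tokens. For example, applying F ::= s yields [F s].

[E [T [T [T [F s]] & [F ~ [F ( [E [T [F false]]] )]]] & [F s]]]

E
T
T & F
T & F & F
F & F & F
s & F & F
s & ~ F & F
s & ~ ( E ) & F
s & ~ ( T ) & F
s & ~ ( F ) & F
s & ~ ( false ) & F
s & ~ ( false ) & s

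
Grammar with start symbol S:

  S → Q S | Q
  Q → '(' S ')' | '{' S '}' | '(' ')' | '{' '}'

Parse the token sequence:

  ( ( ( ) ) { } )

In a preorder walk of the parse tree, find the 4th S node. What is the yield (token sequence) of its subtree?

[S [Q ( [S [Q ( [S [Q ( )]] )] [S [Q { }]]] )]]

{ }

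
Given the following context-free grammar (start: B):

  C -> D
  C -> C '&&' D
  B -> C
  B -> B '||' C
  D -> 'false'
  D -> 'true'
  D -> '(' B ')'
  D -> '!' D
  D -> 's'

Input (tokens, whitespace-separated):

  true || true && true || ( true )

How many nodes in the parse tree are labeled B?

4

[B [B [B [C [D true]]] || [C [C [D true]] && [D true]]] || [C [D ( [B [C [D true]]] )]]]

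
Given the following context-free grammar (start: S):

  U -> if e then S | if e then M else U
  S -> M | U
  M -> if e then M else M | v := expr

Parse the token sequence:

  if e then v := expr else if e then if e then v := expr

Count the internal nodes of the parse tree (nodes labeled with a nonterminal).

8

[S [U if e then [M v := expr] else [U if e then [S [U if e then [S [M v := expr]]]]]]]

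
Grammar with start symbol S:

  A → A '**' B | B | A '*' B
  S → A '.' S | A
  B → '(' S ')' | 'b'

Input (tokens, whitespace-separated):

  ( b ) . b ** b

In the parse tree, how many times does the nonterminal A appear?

4

[S [A [B ( [S [A [B b]]] )]] . [S [A [A [B b]] ** [B b]]]]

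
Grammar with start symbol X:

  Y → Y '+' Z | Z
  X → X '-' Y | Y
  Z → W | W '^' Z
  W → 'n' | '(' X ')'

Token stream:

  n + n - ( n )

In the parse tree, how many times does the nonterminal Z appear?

4

[X [X [Y [Y [Z [W n]]] + [Z [W n]]]] - [Y [Z [W ( [X [Y [Z [W n]]]] )]]]]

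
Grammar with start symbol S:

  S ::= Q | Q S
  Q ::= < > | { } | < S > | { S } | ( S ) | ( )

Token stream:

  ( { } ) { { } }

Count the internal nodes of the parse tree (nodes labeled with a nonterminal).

8

[S [Q ( [S [Q { }]] )] [S [Q { [S [Q { }]] }]]]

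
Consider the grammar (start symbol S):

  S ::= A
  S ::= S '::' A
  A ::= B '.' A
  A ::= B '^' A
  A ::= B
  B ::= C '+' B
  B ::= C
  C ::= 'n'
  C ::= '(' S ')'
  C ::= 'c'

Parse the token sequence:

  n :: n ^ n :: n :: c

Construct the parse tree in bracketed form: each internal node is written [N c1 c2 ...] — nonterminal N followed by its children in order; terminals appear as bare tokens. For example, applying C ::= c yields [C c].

[S [S [S [S [A [B [C n]]]] :: [A [B [C n]] ^ [A [B [C n]]]]] :: [A [B [C n]]]] :: [A [B [C c]]]]

S
S :: A
S :: A :: A
S :: A :: A :: A
A :: A :: A :: A
B :: A :: A :: A
C :: A :: A :: A
n :: A :: A :: A
n :: B ^ A :: A :: A
n :: C ^ A :: A :: A
n :: n ^ A :: A :: A
n :: n ^ B :: A :: A
n :: n ^ C :: A :: A
n :: n ^ n :: A :: A
n :: n ^ n :: B :: A
n :: n ^ n :: C :: A
n :: n ^ n :: n :: A
n :: n ^ n :: n :: B
n :: n ^ n :: n :: C
n :: n ^ n :: n :: c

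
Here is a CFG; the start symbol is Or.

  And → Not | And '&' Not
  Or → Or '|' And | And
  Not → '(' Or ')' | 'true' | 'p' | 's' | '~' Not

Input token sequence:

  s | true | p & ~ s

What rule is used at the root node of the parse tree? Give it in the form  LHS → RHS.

Or → Or '|' And

[Or [Or [Or [And [Not s]]] | [And [Not true]]] | [And [And [Not p]] & [Not ~ [Not s]]]]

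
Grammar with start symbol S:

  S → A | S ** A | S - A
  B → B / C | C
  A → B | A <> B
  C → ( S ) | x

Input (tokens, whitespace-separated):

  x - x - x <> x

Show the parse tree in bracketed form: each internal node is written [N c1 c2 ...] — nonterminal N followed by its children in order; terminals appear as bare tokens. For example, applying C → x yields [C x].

[S [S [S [A [B [C x]]]] - [A [B [C x]]]] - [A [A [B [C x]]] <> [B [C x]]]]

S
S - A
S - A - A
A - A - A
B - A - A
C - A - A
x - A - A
x - B - A
x - C - A
x - x - A
x - x - A <> B
x - x - B <> B
x - x - C <> B
x - x - x <> B
x - x - x <> C
x - x - x <> x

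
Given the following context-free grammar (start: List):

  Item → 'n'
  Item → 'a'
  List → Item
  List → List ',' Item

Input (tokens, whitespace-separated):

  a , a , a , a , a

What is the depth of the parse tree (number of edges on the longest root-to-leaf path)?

[List [List [List [List [List [Item a]] , [Item a]] , [Item a]] , [Item a]] , [Item a]]

6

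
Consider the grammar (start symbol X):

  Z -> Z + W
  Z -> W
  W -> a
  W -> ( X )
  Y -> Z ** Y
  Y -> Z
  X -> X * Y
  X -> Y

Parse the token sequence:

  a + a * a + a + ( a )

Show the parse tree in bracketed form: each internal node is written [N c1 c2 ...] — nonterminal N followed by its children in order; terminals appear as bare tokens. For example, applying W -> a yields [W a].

X
X * Y
Y * Y
Z * Y
Z + W * Y
W + W * Y
a + W * Y
a + a * Y
a + a * Z
a + a * Z + W
a + a * Z + W + W
a + a * W + W + W
a + a * a + W + W
a + a * a + a + W
a + a * a + a + ( X )
a + a * a + a + ( Y )
a + a * a + a + ( Z )
a + a * a + a + ( W )
a + a * a + a + ( a )

[X [X [Y [Z [Z [W a]] + [W a]]]] * [Y [Z [Z [Z [W a]] + [W a]] + [W ( [X [Y [Z [W a]]]] )]]]]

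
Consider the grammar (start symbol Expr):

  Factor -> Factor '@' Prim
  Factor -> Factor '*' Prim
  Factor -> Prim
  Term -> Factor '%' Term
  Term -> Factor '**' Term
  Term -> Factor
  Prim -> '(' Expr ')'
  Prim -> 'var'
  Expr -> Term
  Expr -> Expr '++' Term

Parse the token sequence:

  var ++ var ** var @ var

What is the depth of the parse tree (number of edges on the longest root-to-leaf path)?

[Expr [Expr [Term [Factor [Prim var]]]] ++ [Term [Factor [Prim var]] ** [Term [Factor [Factor [Prim var]] @ [Prim var]]]]]

6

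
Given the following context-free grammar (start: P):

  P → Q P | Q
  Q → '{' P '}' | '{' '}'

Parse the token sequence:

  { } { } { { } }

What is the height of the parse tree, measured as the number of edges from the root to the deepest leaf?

6

[P [Q { }] [P [Q { }] [P [Q { [P [Q { }]] }]]]]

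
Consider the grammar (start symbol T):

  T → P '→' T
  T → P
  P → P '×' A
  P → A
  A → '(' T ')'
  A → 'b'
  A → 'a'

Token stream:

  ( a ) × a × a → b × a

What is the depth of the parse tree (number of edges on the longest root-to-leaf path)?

8

[T [P [P [P [A ( [T [P [A a]]] )]] × [A a]] × [A a]] → [T [P [P [A b]] × [A a]]]]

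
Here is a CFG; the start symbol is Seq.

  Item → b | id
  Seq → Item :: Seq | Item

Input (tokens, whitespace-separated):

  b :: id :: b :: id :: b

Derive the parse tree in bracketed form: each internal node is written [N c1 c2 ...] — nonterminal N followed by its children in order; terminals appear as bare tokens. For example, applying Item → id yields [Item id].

[Seq [Item b] :: [Seq [Item id] :: [Seq [Item b] :: [Seq [Item id] :: [Seq [Item b]]]]]]

Seq
Item :: Seq
b :: Seq
b :: Item :: Seq
b :: id :: Seq
b :: id :: Item :: Seq
b :: id :: b :: Seq
b :: id :: b :: Item :: Seq
b :: id :: b :: id :: Seq
b :: id :: b :: id :: Item
b :: id :: b :: id :: b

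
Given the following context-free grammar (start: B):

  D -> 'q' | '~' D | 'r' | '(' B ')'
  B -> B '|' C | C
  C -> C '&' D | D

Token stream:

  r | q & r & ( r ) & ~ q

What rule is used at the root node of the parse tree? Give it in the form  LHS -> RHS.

B -> B '|' C

[B [B [C [D r]]] | [C [C [C [C [D q]] & [D r]] & [D ( [B [C [D r]]] )]] & [D ~ [D q]]]]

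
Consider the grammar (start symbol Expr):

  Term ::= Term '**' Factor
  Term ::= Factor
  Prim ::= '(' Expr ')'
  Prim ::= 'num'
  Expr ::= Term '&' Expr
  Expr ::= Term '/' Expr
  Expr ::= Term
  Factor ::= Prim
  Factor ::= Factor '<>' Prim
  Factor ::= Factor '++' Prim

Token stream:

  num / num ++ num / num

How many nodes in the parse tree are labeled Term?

3

[Expr [Term [Factor [Prim num]]] / [Expr [Term [Factor [Factor [Prim num]] ++ [Prim num]]] / [Expr [Term [Factor [Prim num]]]]]]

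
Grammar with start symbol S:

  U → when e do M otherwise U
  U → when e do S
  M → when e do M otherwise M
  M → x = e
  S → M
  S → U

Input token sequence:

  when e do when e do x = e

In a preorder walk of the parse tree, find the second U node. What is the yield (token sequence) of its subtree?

when e do x = e

[S [U when e do [S [U when e do [S [M x = e]]]]]]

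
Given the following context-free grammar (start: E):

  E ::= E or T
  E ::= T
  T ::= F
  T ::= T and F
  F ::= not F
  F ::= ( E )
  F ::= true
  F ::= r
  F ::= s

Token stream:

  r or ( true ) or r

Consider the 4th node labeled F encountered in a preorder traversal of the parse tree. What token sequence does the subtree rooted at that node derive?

r

[E [E [E [T [F r]]] or [T [F ( [E [T [F true]]] )]]] or [T [F r]]]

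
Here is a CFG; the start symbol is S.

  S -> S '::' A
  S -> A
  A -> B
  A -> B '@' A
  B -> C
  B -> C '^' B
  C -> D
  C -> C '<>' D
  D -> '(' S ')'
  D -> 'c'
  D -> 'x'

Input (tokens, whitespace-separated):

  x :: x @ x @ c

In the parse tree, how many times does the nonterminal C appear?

4

[S [S [A [B [C [D x]]]]] :: [A [B [C [D x]]] @ [A [B [C [D x]]] @ [A [B [C [D c]]]]]]]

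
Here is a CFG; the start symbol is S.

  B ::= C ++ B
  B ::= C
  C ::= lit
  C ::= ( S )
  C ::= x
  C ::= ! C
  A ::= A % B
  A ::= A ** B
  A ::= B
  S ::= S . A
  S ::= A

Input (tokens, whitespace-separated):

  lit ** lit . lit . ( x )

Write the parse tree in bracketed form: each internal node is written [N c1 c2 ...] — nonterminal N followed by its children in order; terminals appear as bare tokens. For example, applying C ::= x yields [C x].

[S [S [S [A [A [B [C lit]]] ** [B [C lit]]]] . [A [B [C lit]]]] . [A [B [C ( [S [A [B [C x]]]] )]]]]

S
S . A
S . A . A
A . A . A
A ** B . A . A
B ** B . A . A
C ** B . A . A
lit ** B . A . A
lit ** C . A . A
lit ** lit . A . A
lit ** lit . B . A
lit ** lit . C . A
lit ** lit . lit . A
lit ** lit . lit . B
lit ** lit . lit . C
lit ** lit . lit . ( S )
lit ** lit . lit . ( A )
lit ** lit . lit . ( B )
lit ** lit . lit . ( C )
lit ** lit . lit . ( x )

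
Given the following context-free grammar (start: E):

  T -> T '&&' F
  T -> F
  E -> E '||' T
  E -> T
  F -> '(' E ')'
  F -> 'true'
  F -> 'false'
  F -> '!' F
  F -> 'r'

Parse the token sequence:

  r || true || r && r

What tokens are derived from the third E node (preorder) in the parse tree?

[E [E [E [T [F r]]] || [T [F true]]] || [T [T [F r]] && [F r]]]

r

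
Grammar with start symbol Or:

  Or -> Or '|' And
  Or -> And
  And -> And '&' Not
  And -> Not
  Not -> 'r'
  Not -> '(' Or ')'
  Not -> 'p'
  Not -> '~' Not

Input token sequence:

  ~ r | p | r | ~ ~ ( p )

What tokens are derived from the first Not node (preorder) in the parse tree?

[Or [Or [Or [Or [And [Not ~ [Not r]]]] | [And [Not p]]] | [And [Not r]]] | [And [Not ~ [Not ~ [Not ( [Or [And [Not p]]] )]]]]]

~ r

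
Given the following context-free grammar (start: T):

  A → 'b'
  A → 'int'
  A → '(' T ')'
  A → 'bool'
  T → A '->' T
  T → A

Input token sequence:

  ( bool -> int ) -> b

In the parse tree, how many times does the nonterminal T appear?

4

[T [A ( [T [A bool] -> [T [A int]]] )] -> [T [A b]]]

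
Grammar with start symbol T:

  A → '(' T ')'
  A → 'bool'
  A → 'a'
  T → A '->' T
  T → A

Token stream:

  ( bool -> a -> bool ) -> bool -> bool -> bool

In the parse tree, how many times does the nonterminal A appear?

[T [A ( [T [A bool] -> [T [A a] -> [T [A bool]]]] )] -> [T [A bool] -> [T [A bool] -> [T [A bool]]]]]

7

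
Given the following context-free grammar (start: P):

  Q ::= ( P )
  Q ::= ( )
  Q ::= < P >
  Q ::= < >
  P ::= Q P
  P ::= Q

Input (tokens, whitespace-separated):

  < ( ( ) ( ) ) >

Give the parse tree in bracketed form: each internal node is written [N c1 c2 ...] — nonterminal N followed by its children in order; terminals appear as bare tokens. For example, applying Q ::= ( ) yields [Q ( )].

P
Q
< P >
< Q >
< ( P ) >
< ( Q P ) >
< ( ( ) P ) >
< ( ( ) Q ) >
< ( ( ) ( ) ) >

[P [Q < [P [Q ( [P [Q ( )] [P [Q ( )]]] )]] >]]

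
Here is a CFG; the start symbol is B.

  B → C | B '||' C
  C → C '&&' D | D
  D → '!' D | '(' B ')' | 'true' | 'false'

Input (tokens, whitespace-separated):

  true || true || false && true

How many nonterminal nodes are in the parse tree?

11

[B [B [B [C [D true]]] || [C [D true]]] || [C [C [D false]] && [D true]]]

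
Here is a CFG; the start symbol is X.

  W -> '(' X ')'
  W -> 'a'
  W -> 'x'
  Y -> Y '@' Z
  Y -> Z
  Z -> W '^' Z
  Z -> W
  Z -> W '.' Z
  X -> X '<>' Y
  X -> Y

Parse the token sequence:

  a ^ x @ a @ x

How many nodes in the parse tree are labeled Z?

4

[X [Y [Y [Y [Z [W a] ^ [Z [W x]]]] @ [Z [W a]]] @ [Z [W x]]]]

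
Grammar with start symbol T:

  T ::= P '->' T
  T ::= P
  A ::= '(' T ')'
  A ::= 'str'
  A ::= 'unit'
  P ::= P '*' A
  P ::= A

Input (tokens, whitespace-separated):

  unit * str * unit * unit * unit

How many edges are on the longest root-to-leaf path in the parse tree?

7

[T [P [P [P [P [P [A unit]] * [A str]] * [A unit]] * [A unit]] * [A unit]]]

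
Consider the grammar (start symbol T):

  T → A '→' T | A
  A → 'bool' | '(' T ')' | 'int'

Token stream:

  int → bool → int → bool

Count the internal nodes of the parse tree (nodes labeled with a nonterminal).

8

[T [A int] → [T [A bool] → [T [A int] → [T [A bool]]]]]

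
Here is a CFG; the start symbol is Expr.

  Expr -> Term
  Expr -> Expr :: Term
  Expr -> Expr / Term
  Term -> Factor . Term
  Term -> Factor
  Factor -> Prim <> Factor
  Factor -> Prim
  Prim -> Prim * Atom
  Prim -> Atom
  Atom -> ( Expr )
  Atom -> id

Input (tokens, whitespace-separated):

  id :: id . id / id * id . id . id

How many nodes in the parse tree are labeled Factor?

6

[Expr [Expr [Expr [Term [Factor [Prim [Atom id]]]]] :: [Term [Factor [Prim [Atom id]]] . [Term [Factor [Prim [Atom id]]]]]] / [Term [Factor [Prim [Prim [Atom id]] * [Atom id]]] . [Term [Factor [Prim [Atom id]]] . [Term [Factor [Prim [Atom id]]]]]]]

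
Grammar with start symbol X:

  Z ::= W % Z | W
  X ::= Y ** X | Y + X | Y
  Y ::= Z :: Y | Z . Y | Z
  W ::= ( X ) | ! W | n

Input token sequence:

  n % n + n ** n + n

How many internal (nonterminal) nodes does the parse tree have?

18

[X [Y [Z [W n] % [Z [W n]]]] + [X [Y [Z [W n]]] ** [X [Y [Z [W n]]] + [X [Y [Z [W n]]]]]]]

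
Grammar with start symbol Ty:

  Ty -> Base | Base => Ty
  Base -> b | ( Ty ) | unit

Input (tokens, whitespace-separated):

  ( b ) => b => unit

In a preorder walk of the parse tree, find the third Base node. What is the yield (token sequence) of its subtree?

b

[Ty [Base ( [Ty [Base b]] )] => [Ty [Base b] => [Ty [Base unit]]]]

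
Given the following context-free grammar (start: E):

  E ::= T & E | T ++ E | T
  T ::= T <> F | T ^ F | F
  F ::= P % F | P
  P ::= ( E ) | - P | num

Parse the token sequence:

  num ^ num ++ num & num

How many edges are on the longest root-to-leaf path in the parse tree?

[E [T [T [F [P num]]] ^ [F [P num]]] ++ [E [T [F [P num]]] & [E [T [F [P num]]]]]]

6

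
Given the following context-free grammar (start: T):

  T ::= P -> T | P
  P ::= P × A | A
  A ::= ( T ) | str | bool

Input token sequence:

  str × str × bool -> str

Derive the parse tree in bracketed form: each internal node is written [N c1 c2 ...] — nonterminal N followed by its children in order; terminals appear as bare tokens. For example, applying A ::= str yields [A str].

T
P -> T
P × A -> T
P × A × A -> T
A × A × A -> T
str × A × A -> T
str × str × A -> T
str × str × bool -> T
str × str × bool -> P
str × str × bool -> A
str × str × bool -> str

[T [P [P [P [A str]] × [A str]] × [A bool]] -> [T [P [A str]]]]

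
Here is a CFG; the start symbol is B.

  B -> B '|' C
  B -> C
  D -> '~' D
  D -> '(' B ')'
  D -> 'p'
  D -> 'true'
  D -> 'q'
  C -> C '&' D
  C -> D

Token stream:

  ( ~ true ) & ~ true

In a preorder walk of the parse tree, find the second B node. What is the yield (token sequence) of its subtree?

~ true

[B [C [C [D ( [B [C [D ~ [D true]]]] )]] & [D ~ [D true]]]]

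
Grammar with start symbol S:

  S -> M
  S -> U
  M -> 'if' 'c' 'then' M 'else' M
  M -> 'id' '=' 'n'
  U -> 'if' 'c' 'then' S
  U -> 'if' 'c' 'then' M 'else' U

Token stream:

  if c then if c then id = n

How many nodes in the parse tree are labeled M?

[S [U if c then [S [U if c then [S [M id = n]]]]]]

1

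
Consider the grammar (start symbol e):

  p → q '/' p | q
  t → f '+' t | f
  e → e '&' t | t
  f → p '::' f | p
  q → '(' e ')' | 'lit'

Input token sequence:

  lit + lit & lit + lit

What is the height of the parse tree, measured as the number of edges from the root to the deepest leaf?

[e [e [t [f [p [q lit]]] + [t [f [p [q lit]]]]]] & [t [f [p [q lit]]] + [t [f [p [q lit]]]]]]

7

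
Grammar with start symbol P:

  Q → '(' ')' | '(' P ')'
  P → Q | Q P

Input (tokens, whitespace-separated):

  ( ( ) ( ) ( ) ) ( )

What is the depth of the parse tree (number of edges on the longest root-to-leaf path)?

6

[P [Q ( [P [Q ( )] [P [Q ( )] [P [Q ( )]]]] )] [P [Q ( )]]]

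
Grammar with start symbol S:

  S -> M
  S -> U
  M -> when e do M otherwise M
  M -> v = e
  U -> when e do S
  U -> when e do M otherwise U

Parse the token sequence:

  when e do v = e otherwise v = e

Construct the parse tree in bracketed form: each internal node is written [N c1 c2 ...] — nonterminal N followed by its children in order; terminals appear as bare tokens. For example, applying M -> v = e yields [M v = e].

S
M
when e do M otherwise M
when e do v = e otherwise M
when e do v = e otherwise v = e

[S [M when e do [M v = e] otherwise [M v = e]]]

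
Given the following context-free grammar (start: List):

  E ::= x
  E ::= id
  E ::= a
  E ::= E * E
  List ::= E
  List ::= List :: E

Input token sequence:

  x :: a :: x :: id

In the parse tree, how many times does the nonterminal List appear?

4

[List [List [List [List [E x]] :: [E a]] :: [E x]] :: [E id]]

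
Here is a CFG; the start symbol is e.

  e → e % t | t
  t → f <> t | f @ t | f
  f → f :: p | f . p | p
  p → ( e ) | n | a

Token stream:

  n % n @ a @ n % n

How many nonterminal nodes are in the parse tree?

18

[e [e [e [t [f [p n]]]] % [t [f [p n]] @ [t [f [p a]] @ [t [f [p n]]]]]] % [t [f [p n]]]]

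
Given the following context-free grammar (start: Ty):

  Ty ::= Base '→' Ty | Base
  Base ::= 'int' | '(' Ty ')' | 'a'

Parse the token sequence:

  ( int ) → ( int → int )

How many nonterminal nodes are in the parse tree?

10

[Ty [Base ( [Ty [Base int]] )] → [Ty [Base ( [Ty [Base int] → [Ty [Base int]]] )]]]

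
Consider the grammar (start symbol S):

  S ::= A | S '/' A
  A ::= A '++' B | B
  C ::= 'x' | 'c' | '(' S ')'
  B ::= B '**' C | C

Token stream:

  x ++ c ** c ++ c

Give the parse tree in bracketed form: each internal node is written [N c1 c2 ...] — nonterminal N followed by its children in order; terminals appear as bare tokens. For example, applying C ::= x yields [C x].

[S [A [A [A [B [C x]]] ++ [B [B [C c]] ** [C c]]] ++ [B [C c]]]]

S
A
A ++ B
A ++ B ++ B
B ++ B ++ B
C ++ B ++ B
x ++ B ++ B
x ++ B ** C ++ B
x ++ C ** C ++ B
x ++ c ** C ++ B
x ++ c ** c ++ B
x ++ c ** c ++ C
x ++ c ** c ++ c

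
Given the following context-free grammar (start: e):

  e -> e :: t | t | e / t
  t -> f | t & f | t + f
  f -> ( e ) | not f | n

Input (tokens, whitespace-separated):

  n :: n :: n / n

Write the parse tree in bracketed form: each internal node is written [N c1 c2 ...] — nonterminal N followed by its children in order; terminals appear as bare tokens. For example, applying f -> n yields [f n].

e
e / t
e :: t / t
e :: t :: t / t
t :: t :: t / t
f :: t :: t / t
n :: t :: t / t
n :: f :: t / t
n :: n :: t / t
n :: n :: f / t
n :: n :: n / t
n :: n :: n / f
n :: n :: n / n

[e [e [e [e [t [f n]]] :: [t [f n]]] :: [t [f n]]] / [t [f n]]]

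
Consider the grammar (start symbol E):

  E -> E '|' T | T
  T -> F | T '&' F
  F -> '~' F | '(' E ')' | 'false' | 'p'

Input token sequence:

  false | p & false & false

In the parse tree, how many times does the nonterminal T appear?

4

[E [E [T [F false]]] | [T [T [T [F p]] & [F false]] & [F false]]]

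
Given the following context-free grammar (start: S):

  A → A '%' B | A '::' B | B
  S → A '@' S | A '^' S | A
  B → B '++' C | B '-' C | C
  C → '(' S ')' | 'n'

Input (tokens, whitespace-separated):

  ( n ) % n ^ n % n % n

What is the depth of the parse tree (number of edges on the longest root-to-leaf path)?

[S [A [A [B [C ( [S [A [B [C n]]]] )]]] % [B [C n]]] ^ [S [A [A [A [B [C n]]] % [B [C n]]] % [B [C n]]]]]

9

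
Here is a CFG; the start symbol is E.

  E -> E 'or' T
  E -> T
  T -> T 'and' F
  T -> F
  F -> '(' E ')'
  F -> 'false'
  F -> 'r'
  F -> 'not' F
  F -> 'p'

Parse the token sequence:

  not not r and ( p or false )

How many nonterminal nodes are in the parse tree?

[E [T [T [F not [F not [F r]]]] and [F ( [E [E [T [F p]]] or [T [F false]]] )]]]

13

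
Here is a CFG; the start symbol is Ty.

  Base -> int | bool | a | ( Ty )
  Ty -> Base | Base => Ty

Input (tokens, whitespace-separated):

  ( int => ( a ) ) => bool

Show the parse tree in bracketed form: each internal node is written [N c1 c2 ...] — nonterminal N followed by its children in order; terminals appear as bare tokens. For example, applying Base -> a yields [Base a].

Ty
Base => Ty
( Ty ) => Ty
( Base => Ty ) => Ty
( int => Ty ) => Ty
( int => Base ) => Ty
( int => ( Ty ) ) => Ty
( int => ( Base ) ) => Ty
( int => ( a ) ) => Ty
( int => ( a ) ) => Base
( int => ( a ) ) => bool

[Ty [Base ( [Ty [Base int] => [Ty [Base ( [Ty [Base a]] )]]] )] => [Ty [Base bool]]]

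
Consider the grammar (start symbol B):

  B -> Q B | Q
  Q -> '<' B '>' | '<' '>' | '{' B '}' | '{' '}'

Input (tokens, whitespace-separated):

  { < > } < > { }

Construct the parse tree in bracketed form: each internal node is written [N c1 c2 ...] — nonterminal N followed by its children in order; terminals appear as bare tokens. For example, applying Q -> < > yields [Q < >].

[B [Q { [B [Q < >]] }] [B [Q < >] [B [Q { }]]]]

B
Q B
{ B } B
{ Q } B
{ < > } B
{ < > } Q B
{ < > } < > B
{ < > } < > Q
{ < > } < > { }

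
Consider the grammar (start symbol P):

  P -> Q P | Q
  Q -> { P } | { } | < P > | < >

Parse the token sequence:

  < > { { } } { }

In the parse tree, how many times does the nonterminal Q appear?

[P [Q < >] [P [Q { [P [Q { }]] }] [P [Q { }]]]]

4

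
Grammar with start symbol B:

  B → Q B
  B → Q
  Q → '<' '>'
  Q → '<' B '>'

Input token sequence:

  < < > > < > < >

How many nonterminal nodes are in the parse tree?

[B [Q < [B [Q < >]] >] [B [Q < >] [B [Q < >]]]]

8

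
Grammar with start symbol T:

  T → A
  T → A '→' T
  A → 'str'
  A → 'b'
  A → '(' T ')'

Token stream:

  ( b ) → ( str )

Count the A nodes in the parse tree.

4

[T [A ( [T [A b]] )] → [T [A ( [T [A str]] )]]]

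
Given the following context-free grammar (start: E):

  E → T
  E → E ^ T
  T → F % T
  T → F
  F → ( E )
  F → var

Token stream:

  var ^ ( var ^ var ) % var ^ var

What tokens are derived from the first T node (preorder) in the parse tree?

var

[E [E [E [T [F var]]] ^ [T [F ( [E [E [T [F var]]] ^ [T [F var]]] )] % [T [F var]]]] ^ [T [F var]]]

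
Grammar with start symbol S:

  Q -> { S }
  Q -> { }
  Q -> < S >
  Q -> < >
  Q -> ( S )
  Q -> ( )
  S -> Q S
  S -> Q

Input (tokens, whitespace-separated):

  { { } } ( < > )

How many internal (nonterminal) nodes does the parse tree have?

[S [Q { [S [Q { }]] }] [S [Q ( [S [Q < >]] )]]]

8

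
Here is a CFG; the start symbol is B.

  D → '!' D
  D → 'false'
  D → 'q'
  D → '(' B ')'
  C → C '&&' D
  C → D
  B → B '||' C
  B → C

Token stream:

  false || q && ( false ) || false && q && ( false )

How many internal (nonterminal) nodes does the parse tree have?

[B [B [B [C [D false]]] || [C [C [D q]] && [D ( [B [C [D false]]] )]]] || [C [C [C [D false]] && [D q]] && [D ( [B [C [D false]]] )]]]

21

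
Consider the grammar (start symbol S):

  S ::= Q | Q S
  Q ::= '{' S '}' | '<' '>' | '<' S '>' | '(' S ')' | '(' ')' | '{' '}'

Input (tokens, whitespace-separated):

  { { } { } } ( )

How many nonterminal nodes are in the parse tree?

8

[S [Q { [S [Q { }] [S [Q { }]]] }] [S [Q ( )]]]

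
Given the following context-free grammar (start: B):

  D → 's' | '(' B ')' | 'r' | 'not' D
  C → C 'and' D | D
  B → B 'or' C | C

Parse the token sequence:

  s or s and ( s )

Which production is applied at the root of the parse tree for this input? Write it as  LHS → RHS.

B → B 'or' C

[B [B [C [D s]]] or [C [C [D s]] and [D ( [B [C [D s]]] )]]]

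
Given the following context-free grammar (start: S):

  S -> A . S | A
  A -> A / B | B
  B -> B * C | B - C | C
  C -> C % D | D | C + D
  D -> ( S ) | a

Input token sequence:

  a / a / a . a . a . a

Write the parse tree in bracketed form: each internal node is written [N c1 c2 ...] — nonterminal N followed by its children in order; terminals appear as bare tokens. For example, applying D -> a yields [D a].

[S [A [A [A [B [C [D a]]]] / [B [C [D a]]]] / [B [C [D a]]]] . [S [A [B [C [D a]]]] . [S [A [B [C [D a]]]] . [S [A [B [C [D a]]]]]]]]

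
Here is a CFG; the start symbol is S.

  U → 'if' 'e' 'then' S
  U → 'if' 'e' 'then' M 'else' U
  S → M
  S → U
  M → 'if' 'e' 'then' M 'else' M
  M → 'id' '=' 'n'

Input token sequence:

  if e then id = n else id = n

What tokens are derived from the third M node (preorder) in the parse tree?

[S [M if e then [M id = n] else [M id = n]]]

id = n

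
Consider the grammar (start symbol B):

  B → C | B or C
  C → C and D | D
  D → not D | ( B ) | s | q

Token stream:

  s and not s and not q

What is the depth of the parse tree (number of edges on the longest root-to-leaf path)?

5

[B [C [C [C [D s]] and [D not [D s]]] and [D not [D q]]]]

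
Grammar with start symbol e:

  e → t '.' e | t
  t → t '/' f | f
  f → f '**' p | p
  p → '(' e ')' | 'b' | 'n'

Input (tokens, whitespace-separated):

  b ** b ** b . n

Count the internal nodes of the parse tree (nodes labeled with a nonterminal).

12

[e [t [f [f [f [p b]] ** [p b]] ** [p b]]] . [e [t [f [p n]]]]]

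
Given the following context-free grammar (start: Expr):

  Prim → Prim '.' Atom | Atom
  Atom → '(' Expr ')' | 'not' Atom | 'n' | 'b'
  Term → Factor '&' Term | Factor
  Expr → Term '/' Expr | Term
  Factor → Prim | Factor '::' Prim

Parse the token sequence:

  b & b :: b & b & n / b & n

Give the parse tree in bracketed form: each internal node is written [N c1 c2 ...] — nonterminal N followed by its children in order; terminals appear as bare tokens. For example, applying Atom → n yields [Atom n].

[Expr [Term [Factor [Prim [Atom b]]] & [Term [Factor [Factor [Prim [Atom b]]] :: [Prim [Atom b]]] & [Term [Factor [Prim [Atom b]]] & [Term [Factor [Prim [Atom n]]]]]]] / [Expr [Term [Factor [Prim [Atom b]]] & [Term [Factor [Prim [Atom n]]]]]]]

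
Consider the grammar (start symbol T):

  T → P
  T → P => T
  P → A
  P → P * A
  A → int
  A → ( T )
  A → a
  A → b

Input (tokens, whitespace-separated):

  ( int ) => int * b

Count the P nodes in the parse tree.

4

[T [P [A ( [T [P [A int]]] )]] => [T [P [P [A int]] * [A b]]]]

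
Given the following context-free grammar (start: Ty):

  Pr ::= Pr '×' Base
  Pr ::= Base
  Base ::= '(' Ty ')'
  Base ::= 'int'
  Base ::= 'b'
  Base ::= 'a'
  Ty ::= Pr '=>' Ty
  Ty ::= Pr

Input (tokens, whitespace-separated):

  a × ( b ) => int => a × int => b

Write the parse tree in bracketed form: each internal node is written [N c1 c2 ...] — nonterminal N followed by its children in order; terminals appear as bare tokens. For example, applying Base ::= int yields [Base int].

[Ty [Pr [Pr [Base a]] × [Base ( [Ty [Pr [Base b]]] )]] => [Ty [Pr [Base int]] => [Ty [Pr [Pr [Base a]] × [Base int]] => [Ty [Pr [Base b]]]]]]

Ty
Pr => Ty
Pr × Base => Ty
Base × Base => Ty
a × Base => Ty
a × ( Ty ) => Ty
a × ( Pr ) => Ty
a × ( Base ) => Ty
a × ( b ) => Ty
a × ( b ) => Pr => Ty
a × ( b ) => Base => Ty
a × ( b ) => int => Ty
a × ( b ) => int => Pr => Ty
a × ( b ) => int => Pr × Base => Ty
a × ( b ) => int => Base × Base => Ty
a × ( b ) => int => a × Base => Ty
a × ( b ) => int => a × int => Ty
a × ( b ) => int => a × int => Pr
a × ( b ) => int => a × int => Base
a × ( b ) => int => a × int => b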